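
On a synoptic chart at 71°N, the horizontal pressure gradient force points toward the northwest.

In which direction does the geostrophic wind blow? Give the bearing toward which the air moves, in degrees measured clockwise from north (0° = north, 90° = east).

The pressure-gradient force points toward the northwest (bearing 315°).
Geostrophic balance: in the Northern Hemisphere the Coriolis force deflects motion to the right, so the geostrophic wind blows 90° to the right of the pressure-gradient force (low pressure on the left).
Rotating 315° by 90° clockwise gives 045° — the wind blows toward the northeast.

045°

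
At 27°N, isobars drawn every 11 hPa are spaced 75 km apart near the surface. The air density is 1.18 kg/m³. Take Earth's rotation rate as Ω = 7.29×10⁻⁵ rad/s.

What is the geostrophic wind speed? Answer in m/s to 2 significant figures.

190 m/s

Coriolis parameter at 27°N:
f = 2Ω sin φ = 2 × 7.29×10⁻⁵ × sin 27° = 6.62×10⁻⁵ s⁻¹
Pressure gradient: |∂P/∂n| = 1100 Pa / 75000 m = 1.47×10⁻² Pa/m
Geostrophic balance (pressure-gradient force = Coriolis force):
V_g = (1/(fρ)) |∂P/∂n| = 1.47×10⁻² / (6.62×10⁻⁵ × 1.18) = 188 m/s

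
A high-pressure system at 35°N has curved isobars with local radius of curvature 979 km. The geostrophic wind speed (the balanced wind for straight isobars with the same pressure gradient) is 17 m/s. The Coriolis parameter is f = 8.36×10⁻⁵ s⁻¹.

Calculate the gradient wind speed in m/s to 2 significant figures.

Around a high, pressure-gradient force acts outward with centrifugal, so Coriolis balances both:
fV = (1/ρ)|∂P/∂n| + V²/R  →  V² − fR·V + fR·V_g = 0
With fR = 8.36×10⁻⁵ × 979×10³ m = 81.8 m/s:
V = [fR − √((fR)² − 4 fR V_g)]/2 = [81.8 − √(81.8² − 4×81.8×17)]/2 = 24.1 m/s
Supergeostrophic (V > V_g = 17 m/s), as expected around a high.

24 m/s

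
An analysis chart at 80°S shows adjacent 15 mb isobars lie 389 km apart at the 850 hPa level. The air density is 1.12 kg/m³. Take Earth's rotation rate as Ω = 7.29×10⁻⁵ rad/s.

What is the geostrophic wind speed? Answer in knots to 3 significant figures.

46.6 knots

Coriolis parameter at 80°S:
f = 2Ω sin φ = 2 × 7.29×10⁻⁵ × sin 80° = 1.44×10⁻⁴ s⁻¹
Pressure gradient: |∂P/∂n| = 1500 Pa / 389000 m = 3.86×10⁻³ Pa/m
Geostrophic balance (pressure-gradient force = Coriolis force):
V_g = (1/(fρ)) |∂P/∂n| = 3.86×10⁻³ / (1.44×10⁻⁴ × 1.12) = 24.0 m/s
Converting: 24.0 m/s × 1.944 = 46.6 knots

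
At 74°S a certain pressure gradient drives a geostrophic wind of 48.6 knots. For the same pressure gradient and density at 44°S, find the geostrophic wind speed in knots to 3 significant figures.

67.3 knots

With the same pressure gradient and density, V_g ∝ 1/f ∝ 1/sin φ.
V₂ = V₁ · sin φ₁ / sin φ₂ = 48.6 × sin 74° / sin 44°
V₂ = 48.6 × 0.9613/0.6947 = 67.3 knots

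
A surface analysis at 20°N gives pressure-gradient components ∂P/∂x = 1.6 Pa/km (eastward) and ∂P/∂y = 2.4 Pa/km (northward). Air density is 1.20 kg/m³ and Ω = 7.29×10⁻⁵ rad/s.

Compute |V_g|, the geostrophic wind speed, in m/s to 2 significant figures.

Coriolis parameter at 20°N:
f = 2Ω sin φ = 2 × 7.29×10⁻⁵ × sin 20° = 4.99×10⁻⁵ s⁻¹
Component geostrophic relations (x east, y north):
u_g = −(1/(fρ)) ∂P/∂y,  v_g = (1/(fρ)) ∂P/∂x
u_g = −(2.4×10⁻³)/(4.99×10⁻⁵ × 1.20) = −40.1 m/s;  v_g = (1.6×10⁻³)/(4.99×10⁻⁵ × 1.20) = 26.7 m/s
|V_g| = √(u_g² + v_g²) = 48.2 m/s

48 m/s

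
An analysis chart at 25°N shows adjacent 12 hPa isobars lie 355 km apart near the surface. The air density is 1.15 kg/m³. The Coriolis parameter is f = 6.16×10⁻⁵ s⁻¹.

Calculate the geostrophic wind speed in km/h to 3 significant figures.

Pressure gradient: |∂P/∂n| = 1200 Pa / 355000 m = 3.38×10⁻³ Pa/m
Geostrophic balance (pressure-gradient force = Coriolis force):
V_g = (1/(fρ)) |∂P/∂n| = 3.38×10⁻³ / (6.16×10⁻⁵ × 1.15) = 47.7 m/s
Converting: 47.7 m/s × 3.6 = 172 km/h

172 km/h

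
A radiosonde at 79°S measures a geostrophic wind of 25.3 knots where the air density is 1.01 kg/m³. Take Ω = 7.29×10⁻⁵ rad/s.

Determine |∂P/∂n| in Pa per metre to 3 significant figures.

Coriolis parameter at 79°S:
f = 2Ω sin φ = 2 × 7.29×10⁻⁵ × sin 79° = 1.43×10⁻⁴ s⁻¹
Wind speed in SI: 25.3 knots = 13.0 m/s
Geostrophic balance rearranged: |∂P/∂n| = f ρ V_g
|∂P/∂n| = 1.43×10⁻⁴ × 1.01 × 13.0 = 1.88×10⁻³ Pa/m

1.88×10⁻³ Pa/m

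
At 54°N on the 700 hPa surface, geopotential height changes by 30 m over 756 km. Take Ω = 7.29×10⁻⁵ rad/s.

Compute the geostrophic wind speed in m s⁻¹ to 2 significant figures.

3.3 m s⁻¹

Coriolis parameter at 54°N:
f = 2Ω sin φ = 2 × 7.29×10⁻⁵ × sin 54° = 1.18×10⁻⁴ s⁻¹
Height gradient: |∂Z/∂n| = 30 m / 756000 m = 3.97×10⁻⁵
On a pressure surface, geostrophic balance gives V_g = (g/f)|∂Z/∂n|:
V_g = 9.81 × 3.97×10⁻⁵ / 1.18×10⁻⁴ = 3.30 m/s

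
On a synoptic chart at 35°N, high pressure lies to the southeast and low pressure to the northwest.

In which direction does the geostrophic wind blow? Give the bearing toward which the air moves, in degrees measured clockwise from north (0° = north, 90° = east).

The pressure-gradient force points toward the northwest (bearing 315°).
Geostrophic balance: in the Northern Hemisphere the Coriolis force deflects motion to the right, so the geostrophic wind blows 90° to the right of the pressure-gradient force (low pressure on the left).
Rotating 315° by 90° clockwise gives 045° — the wind blows toward the northeast.

045°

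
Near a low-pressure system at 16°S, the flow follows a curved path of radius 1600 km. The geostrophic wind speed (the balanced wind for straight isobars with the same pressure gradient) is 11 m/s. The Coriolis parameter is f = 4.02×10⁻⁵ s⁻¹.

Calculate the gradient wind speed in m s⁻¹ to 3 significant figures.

9.57 m s⁻¹

Around a low, centrifugal force acts outward with Coriolis, so pressure-gradient force balances both:
(1/ρ)|∂P/∂n| = fV + V²/R  →  V² + fR·V − fR·V_g = 0
With fR = 4.02×10⁻⁵ × 1600×10³ m = 64.3 m/s:
V = [−fR + √((fR)² + 4 fR V_g)]/2 = [−64.3 + √(64.3² + 4×64.3×11)]/2 = 9.57 m/s
Subgeostrophic (V < V_g = 11 m/s), as expected around a low.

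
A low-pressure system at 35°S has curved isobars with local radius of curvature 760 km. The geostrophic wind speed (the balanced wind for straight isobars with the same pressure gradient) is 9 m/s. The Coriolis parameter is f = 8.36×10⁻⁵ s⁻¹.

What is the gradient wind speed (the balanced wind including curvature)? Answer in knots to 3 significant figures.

15.5 knots

Around a low, centrifugal force acts outward with Coriolis, so pressure-gradient force balances both:
(1/ρ)|∂P/∂n| = fV + V²/R  →  V² + fR·V − fR·V_g = 0
With fR = 8.36×10⁻⁵ × 760×10³ m = 63.5 m/s:
V = [−fR + √((fR)² + 4 fR V_g)]/2 = [−63.5 + √(63.5² + 4×63.5×9)]/2 = 7.99 m/s
Subgeostrophic (V < V_g = 9 m/s), as expected around a low.
Converting: 7.99 m/s × 1.944 = 15.5 knots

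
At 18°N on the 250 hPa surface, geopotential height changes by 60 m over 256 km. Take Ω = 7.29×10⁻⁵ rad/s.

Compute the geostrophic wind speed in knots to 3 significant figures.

Coriolis parameter at 18°N:
f = 2Ω sin φ = 2 × 7.29×10⁻⁵ × sin 18° = 4.51×10⁻⁵ s⁻¹
Height gradient: |∂Z/∂n| = 60 m / 256000 m = 2.34×10⁻⁴
On a pressure surface, geostrophic balance gives V_g = (g/f)|∂Z/∂n|:
V_g = 9.81 × 2.34×10⁻⁴ / 4.51×10⁻⁵ = 51.0 m/s
Converting: 51.0 m/s × 1.944 = 99.2 knots

99.2 knots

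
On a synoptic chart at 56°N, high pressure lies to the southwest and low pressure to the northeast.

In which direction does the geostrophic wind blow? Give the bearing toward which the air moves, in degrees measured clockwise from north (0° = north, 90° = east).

135°

The pressure-gradient force points toward the northeast (bearing 045°).
Geostrophic balance: in the Northern Hemisphere the Coriolis force deflects motion to the right, so the geostrophic wind blows 90° to the right of the pressure-gradient force (low pressure on the left).
Rotating 045° by 90° clockwise gives 135° — the wind blows toward the southeast.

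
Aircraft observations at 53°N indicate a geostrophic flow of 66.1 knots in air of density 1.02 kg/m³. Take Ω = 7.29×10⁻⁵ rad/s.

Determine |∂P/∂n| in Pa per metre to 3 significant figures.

Coriolis parameter at 53°N:
f = 2Ω sin φ = 2 × 7.29×10⁻⁵ × sin 53° = 1.16×10⁻⁴ s⁻¹
Wind speed in SI: 66.1 knots = 34.0 m/s
Geostrophic balance rearranged: |∂P/∂n| = f ρ V_g
|∂P/∂n| = 1.16×10⁻⁴ × 1.02 × 34.0 = 4.04×10⁻³ Pa/m

4.04×10⁻³ Pa/m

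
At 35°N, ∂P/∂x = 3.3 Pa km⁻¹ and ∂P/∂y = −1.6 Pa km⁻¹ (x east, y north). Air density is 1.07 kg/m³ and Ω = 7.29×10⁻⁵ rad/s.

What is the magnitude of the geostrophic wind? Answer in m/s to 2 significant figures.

Coriolis parameter at 35°N:
f = 2Ω sin φ = 2 × 7.29×10⁻⁵ × sin 35° = 8.36×10⁻⁵ s⁻¹
Component geostrophic relations (x east, y north):
u_g = −(1/(fρ)) ∂P/∂y,  v_g = (1/(fρ)) ∂P/∂x
u_g = −(−1.6×10⁻³)/(8.36×10⁻⁵ × 1.07) = 17.9 m/s;  v_g = (3.3×10⁻³)/(8.36×10⁻⁵ × 1.07) = 36.9 m/s
|V_g| = √(u_g² + v_g²) = 41.0 m/s

41 m/s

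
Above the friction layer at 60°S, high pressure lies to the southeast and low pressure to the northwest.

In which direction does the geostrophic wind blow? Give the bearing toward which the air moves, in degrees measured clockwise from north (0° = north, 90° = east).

225°

The pressure-gradient force points toward the northwest (bearing 315°).
Geostrophic balance: in the Southern Hemisphere the Coriolis force deflects motion to the left, so the geostrophic wind blows 90° to the left of the pressure-gradient force (low pressure on the right).
Rotating 315° by 90° counterclockwise gives 225° — the wind blows toward the southwest.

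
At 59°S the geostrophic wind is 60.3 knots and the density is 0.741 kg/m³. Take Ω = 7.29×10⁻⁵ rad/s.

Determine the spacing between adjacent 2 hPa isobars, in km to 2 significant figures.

Coriolis parameter at 59°S:
f = 2Ω sin φ = 2 × 7.29×10⁻⁵ × sin 59° = 1.25×10⁻⁴ s⁻¹
Wind speed in SI: 60.3 knots = 31.0 m/s
Geostrophic balance rearranged: |∂P/∂n| = f ρ V_g
|∂P/∂n| = 1.25×10⁻⁴ × 0.741 × 31.0 = 2.87×10⁻³ Pa/m
Isobar spacing: Δn = ΔP/|∂P/∂n| = 200 Pa / 2.87×10⁻³ Pa/m = 69620 m ≈ 70 km

70 km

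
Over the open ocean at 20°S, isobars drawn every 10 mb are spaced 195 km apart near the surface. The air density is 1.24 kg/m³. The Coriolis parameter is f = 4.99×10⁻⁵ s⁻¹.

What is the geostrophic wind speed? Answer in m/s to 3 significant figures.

82.9 m/s

Pressure gradient: |∂P/∂n| = 1000 Pa / 195000 m = 5.13×10⁻³ Pa/m
Geostrophic balance (pressure-gradient force = Coriolis force):
V_g = (1/(fρ)) |∂P/∂n| = 5.13×10⁻³ / (4.99×10⁻⁵ × 1.24) = 82.9 m/s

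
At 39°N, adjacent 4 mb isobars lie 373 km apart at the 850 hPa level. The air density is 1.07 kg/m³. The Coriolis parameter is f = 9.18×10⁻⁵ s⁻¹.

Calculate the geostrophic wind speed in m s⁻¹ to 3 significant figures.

Pressure gradient: |∂P/∂n| = 400 Pa / 373000 m = 1.07×10⁻³ Pa/m
Geostrophic balance (pressure-gradient force = Coriolis force):
V_g = (1/(fρ)) |∂P/∂n| = 1.07×10⁻³ / (9.18×10⁻⁵ × 1.07) = 10.9 m/s

10.9 m s⁻¹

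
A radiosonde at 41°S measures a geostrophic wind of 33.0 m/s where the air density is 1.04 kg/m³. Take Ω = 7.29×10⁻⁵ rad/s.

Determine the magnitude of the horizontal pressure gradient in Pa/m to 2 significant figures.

3.3×10⁻³ Pa/m

Coriolis parameter at 41°S:
f = 2Ω sin φ = 2 × 7.29×10⁻⁵ × sin 41° = 9.57×10⁻⁵ s⁻¹
Geostrophic balance rearranged: |∂P/∂n| = f ρ V_g
|∂P/∂n| = 9.57×10⁻⁵ × 1.04 × 33.0 = 3.28×10⁻³ Pa/m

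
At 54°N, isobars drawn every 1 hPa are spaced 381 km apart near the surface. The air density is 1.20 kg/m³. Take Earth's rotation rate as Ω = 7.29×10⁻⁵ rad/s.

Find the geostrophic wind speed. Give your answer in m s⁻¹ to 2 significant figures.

1.9 m s⁻¹

Coriolis parameter at 54°N:
f = 2Ω sin φ = 2 × 7.29×10⁻⁵ × sin 54° = 1.18×10⁻⁴ s⁻¹
Pressure gradient: |∂P/∂n| = 100 Pa / 381000 m = 2.62×10⁻⁴ Pa/m
Geostrophic balance (pressure-gradient force = Coriolis force):
V_g = (1/(fρ)) |∂P/∂n| = 2.62×10⁻⁴ / (1.18×10⁻⁴ × 1.20) = 1.85 m/s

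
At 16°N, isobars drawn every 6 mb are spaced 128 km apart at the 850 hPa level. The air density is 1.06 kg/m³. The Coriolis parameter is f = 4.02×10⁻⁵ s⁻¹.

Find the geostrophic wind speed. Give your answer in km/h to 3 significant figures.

396 km/h

Pressure gradient: |∂P/∂n| = 600 Pa / 128000 m = 4.69×10⁻³ Pa/m
Geostrophic balance (pressure-gradient force = Coriolis force):
V_g = (1/(fρ)) |∂P/∂n| = 4.69×10⁻³ / (4.02×10⁻⁵ × 1.06) = 110 m/s
Converting: 110 m/s × 3.6 = 396 km/h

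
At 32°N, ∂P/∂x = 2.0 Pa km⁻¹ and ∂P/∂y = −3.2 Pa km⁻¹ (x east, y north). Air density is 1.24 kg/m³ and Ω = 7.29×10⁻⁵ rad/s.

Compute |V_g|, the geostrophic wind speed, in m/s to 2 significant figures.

39 m/s

Coriolis parameter at 32°N:
f = 2Ω sin φ = 2 × 7.29×10⁻⁵ × sin 32° = 7.73×10⁻⁵ s⁻¹
Component geostrophic relations (x east, y north):
u_g = −(1/(fρ)) ∂P/∂y,  v_g = (1/(fρ)) ∂P/∂x
u_g = −(−3.2×10⁻³)/(7.73×10⁻⁵ × 1.24) = 33.4 m/s;  v_g = (2.0×10⁻³)/(7.73×10⁻⁵ × 1.24) = 20.9 m/s
|V_g| = √(u_g² + v_g²) = 39.4 m/s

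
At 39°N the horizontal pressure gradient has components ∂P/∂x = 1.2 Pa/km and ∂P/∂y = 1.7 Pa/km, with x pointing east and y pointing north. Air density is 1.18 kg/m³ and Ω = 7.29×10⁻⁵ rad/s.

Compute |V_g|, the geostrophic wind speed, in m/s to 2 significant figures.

19 m/s

Coriolis parameter at 39°N:
f = 2Ω sin φ = 2 × 7.29×10⁻⁵ × sin 39° = 9.18×10⁻⁵ s⁻¹
Component geostrophic relations (x east, y north):
u_g = −(1/(fρ)) ∂P/∂y,  v_g = (1/(fρ)) ∂P/∂x
u_g = −(1.7×10⁻³)/(9.18×10⁻⁵ × 1.18) = −15.7 m/s;  v_g = (1.2×10⁻³)/(9.18×10⁻⁵ × 1.18) = 11.1 m/s
|V_g| = √(u_g² + v_g²) = 19.2 m/s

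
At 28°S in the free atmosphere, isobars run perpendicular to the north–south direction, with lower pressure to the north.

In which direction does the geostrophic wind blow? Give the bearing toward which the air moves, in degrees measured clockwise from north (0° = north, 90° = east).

270°

The pressure-gradient force points toward the north (bearing 000°).
Geostrophic balance: in the Southern Hemisphere the Coriolis force deflects motion to the left, so the geostrophic wind blows 90° to the left of the pressure-gradient force (low pressure on the right).
Rotating 000° by 90° counterclockwise gives 270° — the wind blows toward the west.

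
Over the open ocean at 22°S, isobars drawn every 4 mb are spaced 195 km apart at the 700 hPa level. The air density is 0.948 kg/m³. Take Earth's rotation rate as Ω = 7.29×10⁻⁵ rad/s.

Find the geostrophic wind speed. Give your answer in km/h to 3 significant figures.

Coriolis parameter at 22°S:
f = 2Ω sin φ = 2 × 7.29×10⁻⁵ × sin 22° = 5.46×10⁻⁵ s⁻¹
Pressure gradient: |∂P/∂n| = 400 Pa / 195000 m = 2.05×10⁻³ Pa/m
Geostrophic balance (pressure-gradient force = Coriolis force):
V_g = (1/(fρ)) |∂P/∂n| = 2.05×10⁻³ / (5.46×10⁻⁵ × 0.948) = 39.6 m/s
Converting: 39.6 m/s × 3.6 = 143 km/h

143 km/h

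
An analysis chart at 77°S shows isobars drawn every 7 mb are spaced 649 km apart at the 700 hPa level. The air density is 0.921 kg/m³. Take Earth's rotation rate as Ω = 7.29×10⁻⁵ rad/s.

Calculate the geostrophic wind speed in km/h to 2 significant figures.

Coriolis parameter at 77°S:
f = 2Ω sin φ = 2 × 7.29×10⁻⁵ × sin 77° = 1.42×10⁻⁴ s⁻¹
Pressure gradient: |∂P/∂n| = 700 Pa / 649000 m = 1.08×10⁻³ Pa/m
Geostrophic balance (pressure-gradient force = Coriolis force):
V_g = (1/(fρ)) |∂P/∂n| = 1.08×10⁻³ / (1.42×10⁻⁴ × 0.921) = 8.24 m/s
Converting: 8.24 m/s × 3.6 = 30 km/h

30 km/h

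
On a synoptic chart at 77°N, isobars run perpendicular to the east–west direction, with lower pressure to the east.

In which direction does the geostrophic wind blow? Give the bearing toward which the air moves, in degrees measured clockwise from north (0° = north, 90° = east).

The pressure-gradient force points toward the east (bearing 090°).
Geostrophic balance: in the Northern Hemisphere the Coriolis force deflects motion to the right, so the geostrophic wind blows 90° to the right of the pressure-gradient force (low pressure on the left).
Rotating 090° by 90° clockwise gives 180° — the wind blows toward the south.

180°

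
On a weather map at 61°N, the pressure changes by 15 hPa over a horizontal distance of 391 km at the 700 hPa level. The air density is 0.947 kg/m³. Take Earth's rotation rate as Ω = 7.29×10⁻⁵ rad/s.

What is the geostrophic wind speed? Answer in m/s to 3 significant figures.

31.8 m/s

Coriolis parameter at 61°N:
f = 2Ω sin φ = 2 × 7.29×10⁻⁵ × sin 61° = 1.28×10⁻⁴ s⁻¹
Pressure gradient: |∂P/∂n| = 1500 Pa / 391000 m = 3.84×10⁻³ Pa/m
Geostrophic balance (pressure-gradient force = Coriolis force):
V_g = (1/(fρ)) |∂P/∂n| = 3.84×10⁻³ / (1.28×10⁻⁴ × 0.947) = 31.8 m/s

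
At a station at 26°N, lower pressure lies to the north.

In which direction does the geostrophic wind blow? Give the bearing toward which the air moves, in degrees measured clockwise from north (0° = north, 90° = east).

The pressure-gradient force points toward the north (bearing 000°).
Geostrophic balance: in the Northern Hemisphere the Coriolis force deflects motion to the right, so the geostrophic wind blows 90° to the right of the pressure-gradient force (low pressure on the left).
Rotating 000° by 90° clockwise gives 090° — the wind blows toward the east.

090°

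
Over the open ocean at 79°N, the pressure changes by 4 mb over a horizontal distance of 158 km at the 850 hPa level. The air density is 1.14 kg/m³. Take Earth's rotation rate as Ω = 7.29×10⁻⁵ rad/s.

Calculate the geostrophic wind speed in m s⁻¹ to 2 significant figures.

Coriolis parameter at 79°N:
f = 2Ω sin φ = 2 × 7.29×10⁻⁵ × sin 79° = 1.43×10⁻⁴ s⁻¹
Pressure gradient: |∂P/∂n| = 400 Pa / 158000 m = 2.53×10⁻³ Pa/m
Geostrophic balance (pressure-gradient force = Coriolis force):
V_g = (1/(fρ)) |∂P/∂n| = 2.53×10⁻³ / (1.43×10⁻⁴ × 1.14) = 15.5 m/s

16 m s⁻¹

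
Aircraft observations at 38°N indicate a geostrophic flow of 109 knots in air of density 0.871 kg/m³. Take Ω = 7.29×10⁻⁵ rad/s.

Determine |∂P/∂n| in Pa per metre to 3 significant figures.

4.38×10⁻³ Pa/m

Coriolis parameter at 38°N:
f = 2Ω sin φ = 2 × 7.29×10⁻⁵ × sin 38° = 8.98×10⁻⁵ s⁻¹
Wind speed in SI: 109 knots = 56.1 m/s
Geostrophic balance rearranged: |∂P/∂n| = f ρ V_g
|∂P/∂n| = 8.98×10⁻⁵ × 0.871 × 56.1 = 4.38×10⁻³ Pa/m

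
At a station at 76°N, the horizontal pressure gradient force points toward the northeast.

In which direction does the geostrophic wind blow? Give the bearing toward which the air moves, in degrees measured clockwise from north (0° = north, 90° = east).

The pressure-gradient force points toward the northeast (bearing 045°).
Geostrophic balance: in the Northern Hemisphere the Coriolis force deflects motion to the right, so the geostrophic wind blows 90° to the right of the pressure-gradient force (low pressure on the left).
Rotating 045° by 90° clockwise gives 135° — the wind blows toward the southeast.

135°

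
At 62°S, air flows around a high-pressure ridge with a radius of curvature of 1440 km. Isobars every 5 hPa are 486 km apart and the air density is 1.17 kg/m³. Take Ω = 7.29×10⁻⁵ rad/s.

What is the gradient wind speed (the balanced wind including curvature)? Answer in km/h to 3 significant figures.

Coriolis parameter at 62°S:
f = 2Ω sin φ = 2 × 7.29×10⁻⁵ × sin 62° = 1.29×10⁻⁴ s⁻¹
Pressure gradient: |∂P/∂n| = 500 Pa / 486000 m = 1.03×10⁻³ Pa/m
Geostrophic speed: V_g = |∂P/∂n|/(fρ) = 1.03×10⁻³/(1.29×10⁻⁴ × 1.17) = 6.83 m/s
Around a high, pressure-gradient force acts outward with centrifugal, so Coriolis balances both:
fV = (1/ρ)|∂P/∂n| + V²/R  →  V² − fR·V + fR·V_g = 0
With fR = 1.29×10⁻⁴ × 1440×10³ m = 185 m/s:
V = [fR − √((fR)² − 4 fR V_g)]/2 = [185 − √(185² − 4×185×6.83)]/2 = 7.1 m/s
Supergeostrophic (V > V_g = 6.83 m/s), as expected around a high.
Converting: 7.1 m/s × 3.6 = 25.6 km/h

25.6 km/h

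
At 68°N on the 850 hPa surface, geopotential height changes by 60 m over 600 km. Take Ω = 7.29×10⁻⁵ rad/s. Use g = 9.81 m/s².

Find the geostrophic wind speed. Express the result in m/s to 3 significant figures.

Coriolis parameter at 68°N:
f = 2Ω sin φ = 2 × 7.29×10⁻⁵ × sin 68° = 1.35×10⁻⁴ s⁻¹
Height gradient: |∂Z/∂n| = 60 m / 600000 m = 1.00×10⁻⁴
On a pressure surface, geostrophic balance gives V_g = (g/f)|∂Z/∂n|:
V_g = 9.81 × 1.00×10⁻⁴ / 1.35×10⁻⁴ = 7.26 m/s

7.26 m/s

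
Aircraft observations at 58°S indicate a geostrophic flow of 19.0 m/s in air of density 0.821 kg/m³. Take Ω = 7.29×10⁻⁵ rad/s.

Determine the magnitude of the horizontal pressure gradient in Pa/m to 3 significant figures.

Coriolis parameter at 58°S:
f = 2Ω sin φ = 2 × 7.29×10⁻⁵ × sin 58° = 1.24×10⁻⁴ s⁻¹
Geostrophic balance rearranged: |∂P/∂n| = f ρ V_g
|∂P/∂n| = 1.24×10⁻⁴ × 0.821 × 19.0 = 1.93×10⁻³ Pa/m

1.93×10⁻³ Pa/m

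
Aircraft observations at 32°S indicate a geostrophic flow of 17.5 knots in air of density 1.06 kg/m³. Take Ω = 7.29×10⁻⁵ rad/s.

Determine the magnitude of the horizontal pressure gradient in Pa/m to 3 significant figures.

Coriolis parameter at 32°S:
f = 2Ω sin φ = 2 × 7.29×10⁻⁵ × sin 32° = 7.73×10⁻⁵ s⁻¹
Wind speed in SI: 17.5 knots = 9.00 m/s
Geostrophic balance rearranged: |∂P/∂n| = f ρ V_g
|∂P/∂n| = 7.73×10⁻⁵ × 1.06 × 9.00 = 7.37×10⁻⁴ Pa/m

7.37×10⁻⁴ Pa/m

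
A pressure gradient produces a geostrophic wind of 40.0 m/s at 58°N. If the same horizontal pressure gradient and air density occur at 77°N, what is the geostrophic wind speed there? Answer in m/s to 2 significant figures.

35 m/s

With the same pressure gradient and density, V_g ∝ 1/f ∝ 1/sin φ.
V₂ = V₁ · sin φ₁ / sin φ₂ = 40.0 × sin 58° / sin 77°
V₂ = 40.0 × 0.8480/0.9744 = 35 m/s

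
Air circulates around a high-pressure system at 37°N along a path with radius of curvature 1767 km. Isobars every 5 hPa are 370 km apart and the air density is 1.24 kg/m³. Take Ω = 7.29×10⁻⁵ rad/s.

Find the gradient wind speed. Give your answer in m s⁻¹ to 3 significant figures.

Coriolis parameter at 37°N:
f = 2Ω sin φ = 2 × 7.29×10⁻⁵ × sin 37° = 8.77×10⁻⁵ s⁻¹
Pressure gradient: |∂P/∂n| = 500 Pa / 370000 m = 1.35×10⁻³ Pa/m
Geostrophic speed: V_g = |∂P/∂n|/(fρ) = 1.35×10⁻³/(8.77×10⁻⁵ × 1.24) = 12.4 m/s
Around a high, pressure-gradient force acts outward with centrifugal, so Coriolis balances both:
fV = (1/ρ)|∂P/∂n| + V²/R  →  V² − fR·V + fR·V_g = 0
With fR = 8.77×10⁻⁵ × 1767×10³ m = 155 m/s:
V = [fR − √((fR)² − 4 fR V_g)]/2 = [155 − √(155² − 4×155×12.4)]/2 = 13.6 m/s
Supergeostrophic (V > V_g = 12.4 m/s), as expected around a high.

13.6 m s⁻¹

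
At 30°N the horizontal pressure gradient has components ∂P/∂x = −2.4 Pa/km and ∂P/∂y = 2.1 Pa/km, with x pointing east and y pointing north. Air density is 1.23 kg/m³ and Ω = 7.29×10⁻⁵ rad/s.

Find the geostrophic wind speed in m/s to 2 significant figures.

36 m/s

Coriolis parameter at 30°N:
f = 2Ω sin φ = 2 × 7.29×10⁻⁵ × sin 30° = 7.29×10⁻⁵ s⁻¹
Component geostrophic relations (x east, y north):
u_g = −(1/(fρ)) ∂P/∂y,  v_g = (1/(fρ)) ∂P/∂x
u_g = −(2.1×10⁻³)/(7.29×10⁻⁵ × 1.23) = −23.4 m/s;  v_g = (−2.4×10⁻³)/(7.29×10⁻⁵ × 1.23) = −26.8 m/s
|V_g| = √(u_g² + v_g²) = 35.6 m/s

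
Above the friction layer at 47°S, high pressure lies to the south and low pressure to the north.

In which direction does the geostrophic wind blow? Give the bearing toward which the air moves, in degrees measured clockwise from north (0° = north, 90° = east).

270°

The pressure-gradient force points toward the north (bearing 000°).
Geostrophic balance: in the Southern Hemisphere the Coriolis force deflects motion to the left, so the geostrophic wind blows 90° to the left of the pressure-gradient force (low pressure on the right).
Rotating 000° by 90° counterclockwise gives 270° — the wind blows toward the west.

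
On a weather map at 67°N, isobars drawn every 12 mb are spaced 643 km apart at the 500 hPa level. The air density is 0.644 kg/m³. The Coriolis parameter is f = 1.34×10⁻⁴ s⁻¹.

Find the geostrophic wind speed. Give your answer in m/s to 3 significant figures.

21.6 m/s

Pressure gradient: |∂P/∂n| = 1200 Pa / 643000 m = 1.87×10⁻³ Pa/m
Geostrophic balance (pressure-gradient force = Coriolis force):
V_g = (1/(fρ)) |∂P/∂n| = 1.87×10⁻³ / (1.34×10⁻⁴ × 0.644) = 21.6 m/s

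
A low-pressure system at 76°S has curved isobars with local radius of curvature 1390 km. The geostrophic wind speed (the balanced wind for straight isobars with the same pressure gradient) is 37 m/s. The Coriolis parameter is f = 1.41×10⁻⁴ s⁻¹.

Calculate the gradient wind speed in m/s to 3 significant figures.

31.8 m/s

Around a low, centrifugal force acts outward with Coriolis, so pressure-gradient force balances both:
(1/ρ)|∂P/∂n| = fV + V²/R  →  V² + fR·V − fR·V_g = 0
With fR = 1.41×10⁻⁴ × 1390×10³ m = 196 m/s:
V = [−fR + √((fR)² + 4 fR V_g)]/2 = [−196 + √(196² + 4×196×37)]/2 = 31.8 m/s
Subgeostrophic (V < V_g = 37 m/s), as expected around a low.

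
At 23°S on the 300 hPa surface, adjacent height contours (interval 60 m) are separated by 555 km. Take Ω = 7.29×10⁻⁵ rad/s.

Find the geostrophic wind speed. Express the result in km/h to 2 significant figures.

67 km/h

Coriolis parameter at 23°S:
f = 2Ω sin φ = 2 × 7.29×10⁻⁵ × sin 23° = 5.70×10⁻⁵ s⁻¹
Height gradient: |∂Z/∂n| = 60 m / 555000 m = 1.08×10⁻⁴
On a pressure surface, geostrophic balance gives V_g = (g/f)|∂Z/∂n|:
V_g = 9.81 × 1.08×10⁻⁴ / 5.70×10⁻⁵ = 18.6 m/s
Converting: 18.6 m/s × 3.6 = 67 km/h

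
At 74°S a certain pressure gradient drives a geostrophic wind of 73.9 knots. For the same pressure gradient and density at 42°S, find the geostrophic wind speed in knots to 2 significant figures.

With the same pressure gradient and density, V_g ∝ 1/f ∝ 1/sin φ.
V₂ = V₁ · sin φ₁ / sin φ₂ = 73.9 × sin 74° / sin 42°
V₂ = 73.9 × 0.9613/0.6691 = 110 knots

110 knots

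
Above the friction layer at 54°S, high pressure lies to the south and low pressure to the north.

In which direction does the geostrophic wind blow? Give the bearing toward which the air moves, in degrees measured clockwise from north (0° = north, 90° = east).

The pressure-gradient force points toward the north (bearing 000°).
Geostrophic balance: in the Southern Hemisphere the Coriolis force deflects motion to the left, so the geostrophic wind blows 90° to the left of the pressure-gradient force (low pressure on the right).
Rotating 000° by 90° counterclockwise gives 270° — the wind blows toward the west.

270°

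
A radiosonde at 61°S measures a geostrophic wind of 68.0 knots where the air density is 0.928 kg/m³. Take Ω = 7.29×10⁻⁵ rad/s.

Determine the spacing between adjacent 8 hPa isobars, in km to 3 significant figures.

193 km

Coriolis parameter at 61°S:
f = 2Ω sin φ = 2 × 7.29×10⁻⁵ × sin 61° = 1.28×10⁻⁴ s⁻¹
Wind speed in SI: 68.0 knots = 35.0 m/s
Geostrophic balance rearranged: |∂P/∂n| = f ρ V_g
|∂P/∂n| = 1.28×10⁻⁴ × 0.928 × 35.0 = 4.14×10⁻³ Pa/m
Isobar spacing: Δn = ΔP/|∂P/∂n| = 800 Pa / 4.14×10⁻³ Pa/m = 193249 m ≈ 193 km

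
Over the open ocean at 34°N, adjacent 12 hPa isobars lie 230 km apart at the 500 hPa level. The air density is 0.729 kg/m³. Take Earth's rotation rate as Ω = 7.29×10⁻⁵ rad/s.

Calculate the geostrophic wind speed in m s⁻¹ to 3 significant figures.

Coriolis parameter at 34°N:
f = 2Ω sin φ = 2 × 7.29×10⁻⁵ × sin 34° = 8.15×10⁻⁵ s⁻¹
Pressure gradient: |∂P/∂n| = 1200 Pa / 230000 m = 5.22×10⁻³ Pa/m
Geostrophic balance (pressure-gradient force = Coriolis force):
V_g = (1/(fρ)) |∂P/∂n| = 5.22×10⁻³ / (8.15×10⁻⁵ × 0.729) = 87.8 m/s

87.8 m s⁻¹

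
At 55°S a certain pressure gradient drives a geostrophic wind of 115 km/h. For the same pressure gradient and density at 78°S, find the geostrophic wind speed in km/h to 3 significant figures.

With the same pressure gradient and density, V_g ∝ 1/f ∝ 1/sin φ.
V₂ = V₁ · sin φ₁ / sin φ₂ = 115 × sin 55° / sin 78°
V₂ = 115 × 0.8192/0.9781 = 96.3 km/h

96.3 km/h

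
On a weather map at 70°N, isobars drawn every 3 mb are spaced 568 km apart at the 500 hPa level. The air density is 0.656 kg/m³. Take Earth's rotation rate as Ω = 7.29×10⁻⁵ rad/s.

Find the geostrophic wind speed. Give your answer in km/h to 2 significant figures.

Coriolis parameter at 70°N:
f = 2Ω sin φ = 2 × 7.29×10⁻⁵ × sin 70° = 1.37×10⁻⁴ s⁻¹
Pressure gradient: |∂P/∂n| = 300 Pa / 568000 m = 5.28×10⁻⁴ Pa/m
Geostrophic balance (pressure-gradient force = Coriolis force):
V_g = (1/(fρ)) |∂P/∂n| = 5.28×10⁻⁴ / (1.37×10⁻⁴ × 0.656) = 5.88 m/s
Converting: 5.88 m/s × 3.6 = 21 km/h

21 km/h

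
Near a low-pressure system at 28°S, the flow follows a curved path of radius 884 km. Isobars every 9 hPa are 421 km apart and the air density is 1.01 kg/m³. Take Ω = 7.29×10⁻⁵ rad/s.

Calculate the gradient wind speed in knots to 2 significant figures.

Coriolis parameter at 28°S:
f = 2Ω sin φ = 2 × 7.29×10⁻⁵ × sin 28° = 6.84×10⁻⁵ s⁻¹
Pressure gradient: |∂P/∂n| = 900 Pa / 421000 m = 2.14×10⁻³ Pa/m
Geostrophic speed: V_g = |∂P/∂n|/(fρ) = 2.14×10⁻³/(6.84×10⁻⁵ × 1.01) = 30.9 m/s
Around a low, centrifugal force acts outward with Coriolis, so pressure-gradient force balances both:
(1/ρ)|∂P/∂n| = fV + V²/R  →  V² + fR·V − fR·V_g = 0
With fR = 6.84×10⁻⁵ × 884×10³ m = 60.5 m/s:
V = [−fR + √((fR)² + 4 fR V_g)]/2 = [−60.5 + √(60.5² + 4×60.5×30.9)]/2 = 22.5 m/s
Subgeostrophic (V < V_g = 30.9 m/s), as expected around a low.
Converting: 22.5 m/s × 1.944 = 44 knots

44 knots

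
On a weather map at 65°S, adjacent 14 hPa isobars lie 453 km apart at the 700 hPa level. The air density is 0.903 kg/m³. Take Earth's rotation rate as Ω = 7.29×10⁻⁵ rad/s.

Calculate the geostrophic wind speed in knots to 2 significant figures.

50 knots

Coriolis parameter at 65°S:
f = 2Ω sin φ = 2 × 7.29×10⁻⁵ × sin 65° = 1.32×10⁻⁴ s⁻¹
Pressure gradient: |∂P/∂n| = 1400 Pa / 453000 m = 3.09×10⁻³ Pa/m
Geostrophic balance (pressure-gradient force = Coriolis force):
V_g = (1/(fρ)) |∂P/∂n| = 3.09×10⁻³ / (1.32×10⁻⁴ × 0.903) = 25.9 m/s
Converting: 25.9 m/s × 1.944 = 50 knots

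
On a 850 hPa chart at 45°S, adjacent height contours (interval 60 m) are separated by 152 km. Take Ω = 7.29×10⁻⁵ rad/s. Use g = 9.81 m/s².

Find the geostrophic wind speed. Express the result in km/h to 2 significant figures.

140 km/h

Coriolis parameter at 45°S:
f = 2Ω sin φ = 2 × 7.29×10⁻⁵ × sin 45° = 1.03×10⁻⁴ s⁻¹
Height gradient: |∂Z/∂n| = 60 m / 152000 m = 3.95×10⁻⁴
On a pressure surface, geostrophic balance gives V_g = (g/f)|∂Z/∂n|:
V_g = 9.81 × 3.95×10⁻⁴ / 1.03×10⁻⁴ = 37.6 m/s
Converting: 37.6 m/s × 3.6 = 140 km/h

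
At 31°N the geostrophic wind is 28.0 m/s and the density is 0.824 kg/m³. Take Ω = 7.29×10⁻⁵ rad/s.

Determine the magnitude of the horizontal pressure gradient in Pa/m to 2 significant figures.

1.7×10⁻³ Pa/m

Coriolis parameter at 31°N:
f = 2Ω sin φ = 2 × 7.29×10⁻⁵ × sin 31° = 7.51×10⁻⁵ s⁻¹
Geostrophic balance rearranged: |∂P/∂n| = f ρ V_g
|∂P/∂n| = 7.51×10⁻⁵ × 0.824 × 28.0 = 1.73×10⁻³ Pa/m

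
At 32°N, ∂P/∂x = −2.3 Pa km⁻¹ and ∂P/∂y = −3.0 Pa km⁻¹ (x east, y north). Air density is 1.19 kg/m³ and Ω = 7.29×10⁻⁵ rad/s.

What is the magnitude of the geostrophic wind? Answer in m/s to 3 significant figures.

Coriolis parameter at 32°N:
f = 2Ω sin φ = 2 × 7.29×10⁻⁵ × sin 32° = 7.73×10⁻⁵ s⁻¹
Component geostrophic relations (x east, y north):
u_g = −(1/(fρ)) ∂P/∂y,  v_g = (1/(fρ)) ∂P/∂x
u_g = −(−3.0×10⁻³)/(7.73×10⁻⁵ × 1.19) = 32.6 m/s;  v_g = (−2.3×10⁻³)/(7.73×10⁻⁵ × 1.19) = −25.0 m/s
|V_g| = √(u_g² + v_g²) = 41.1 m/s

41.1 m/s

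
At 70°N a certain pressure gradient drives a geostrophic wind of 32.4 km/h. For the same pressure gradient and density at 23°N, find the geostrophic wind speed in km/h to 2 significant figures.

With the same pressure gradient and density, V_g ∝ 1/f ∝ 1/sin φ.
V₂ = V₁ · sin φ₁ / sin φ₂ = 32.4 × sin 70° / sin 23°
V₂ = 32.4 × 0.9397/0.3907 = 78 km/h

78 km/h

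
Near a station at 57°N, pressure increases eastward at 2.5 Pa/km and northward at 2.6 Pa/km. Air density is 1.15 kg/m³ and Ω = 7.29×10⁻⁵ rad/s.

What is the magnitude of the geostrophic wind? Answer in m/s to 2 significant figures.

26 m/s

Coriolis parameter at 57°N:
f = 2Ω sin φ = 2 × 7.29×10⁻⁵ × sin 57° = 1.22×10⁻⁴ s⁻¹
Component geostrophic relations (x east, y north):
u_g = −(1/(fρ)) ∂P/∂y,  v_g = (1/(fρ)) ∂P/∂x
u_g = −(2.6×10⁻³)/(1.22×10⁻⁴ × 1.15) = −18.5 m/s;  v_g = (2.5×10⁻³)/(1.22×10⁻⁴ × 1.15) = 17.8 m/s
|V_g| = √(u_g² + v_g²) = 25.7 m/s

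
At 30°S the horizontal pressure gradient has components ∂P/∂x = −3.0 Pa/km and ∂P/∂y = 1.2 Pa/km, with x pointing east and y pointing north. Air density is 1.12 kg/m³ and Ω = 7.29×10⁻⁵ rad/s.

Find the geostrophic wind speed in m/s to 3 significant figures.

Coriolis parameter at 30°S:
f = 2Ω sin φ = 2 × 7.29×10⁻⁵ × sin 30° = 7.29×10⁻⁵ s⁻¹
In the Southern Hemisphere f is negative: f = −7.29×10⁻⁵ s⁻¹.
Component geostrophic relations (x east, y north):
u_g = −(1/(fρ)) ∂P/∂y,  v_g = (1/(fρ)) ∂P/∂x
u_g = −(1.2×10⁻³)/(−7.29×10⁻⁵ × 1.12) = 14.7 m/s;  v_g = (−3.0×10⁻³)/(−7.29×10⁻⁵ × 1.12) = 36.7 m/s
|V_g| = √(u_g² + v_g²) = 39.6 m/s

39.6 m/s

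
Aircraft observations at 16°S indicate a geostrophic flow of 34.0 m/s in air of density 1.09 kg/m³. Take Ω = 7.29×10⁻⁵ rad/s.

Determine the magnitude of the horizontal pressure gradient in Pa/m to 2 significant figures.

1.5×10⁻³ Pa/m

Coriolis parameter at 16°S:
f = 2Ω sin φ = 2 × 7.29×10⁻⁵ × sin 16° = 4.02×10⁻⁵ s⁻¹
Geostrophic balance rearranged: |∂P/∂n| = f ρ V_g
|∂P/∂n| = 4.02×10⁻⁵ × 1.09 × 34.0 = 1.49×10⁻³ Pa/m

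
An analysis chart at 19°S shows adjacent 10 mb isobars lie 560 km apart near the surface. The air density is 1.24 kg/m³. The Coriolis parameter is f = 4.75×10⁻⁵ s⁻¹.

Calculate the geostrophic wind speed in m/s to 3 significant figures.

30.3 m/s

Pressure gradient: |∂P/∂n| = 1000 Pa / 560000 m = 1.79×10⁻³ Pa/m
Geostrophic balance (pressure-gradient force = Coriolis force):
V_g = (1/(fρ)) |∂P/∂n| = 1.79×10⁻³ / (4.75×10⁻⁵ × 1.24) = 30.3 m/s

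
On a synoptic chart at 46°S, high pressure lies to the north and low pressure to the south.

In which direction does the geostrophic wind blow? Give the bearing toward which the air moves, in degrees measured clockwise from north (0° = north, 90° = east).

The pressure-gradient force points toward the south (bearing 180°).
Geostrophic balance: in the Southern Hemisphere the Coriolis force deflects motion to the left, so the geostrophic wind blows 90° to the left of the pressure-gradient force (low pressure on the right).
Rotating 180° by 90° counterclockwise gives 090° — the wind blows toward the east.

090°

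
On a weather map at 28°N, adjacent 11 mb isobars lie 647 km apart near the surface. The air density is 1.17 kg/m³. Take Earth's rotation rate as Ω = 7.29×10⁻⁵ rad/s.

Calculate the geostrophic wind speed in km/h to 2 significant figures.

76 km/h

Coriolis parameter at 28°N:
f = 2Ω sin φ = 2 × 7.29×10⁻⁵ × sin 28° = 6.84×10⁻⁵ s⁻¹
Pressure gradient: |∂P/∂n| = 1100 Pa / 647000 m = 1.70×10⁻³ Pa/m
Geostrophic balance (pressure-gradient force = Coriolis force):
V_g = (1/(fρ)) |∂P/∂n| = 1.70×10⁻³ / (6.84×10⁻⁵ × 1.17) = 21.2 m/s
Converting: 21.2 m/s × 3.6 = 76 km/h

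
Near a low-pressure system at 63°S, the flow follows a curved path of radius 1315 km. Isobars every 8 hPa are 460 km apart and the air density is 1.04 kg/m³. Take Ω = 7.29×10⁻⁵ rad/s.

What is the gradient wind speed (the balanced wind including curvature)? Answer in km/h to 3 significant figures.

43.3 km/h

Coriolis parameter at 63°S:
f = 2Ω sin φ = 2 × 7.29×10⁻⁵ × sin 63° = 1.30×10⁻⁴ s⁻¹
Pressure gradient: |∂P/∂n| = 800 Pa / 460000 m = 1.74×10⁻³ Pa/m
Geostrophic speed: V_g = |∂P/∂n|/(fρ) = 1.74×10⁻³/(1.30×10⁻⁴ × 1.04) = 12.9 m/s
Around a low, centrifugal force acts outward with Coriolis, so pressure-gradient force balances both:
(1/ρ)|∂P/∂n| = fV + V²/R  →  V² + fR·V − fR·V_g = 0
With fR = 1.30×10⁻⁴ × 1315×10³ m = 171 m/s:
V = [−fR + √((fR)² + 4 fR V_g)]/2 = [−171 + √(171² + 4×171×12.9)]/2 = 12 m/s
Subgeostrophic (V < V_g = 12.9 m/s), as expected around a low.
Converting: 12 m/s × 3.6 = 43.3 km/h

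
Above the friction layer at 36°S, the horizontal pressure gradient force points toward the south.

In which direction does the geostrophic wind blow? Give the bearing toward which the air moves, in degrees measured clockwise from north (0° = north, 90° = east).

The pressure-gradient force points toward the south (bearing 180°).
Geostrophic balance: in the Southern Hemisphere the Coriolis force deflects motion to the left, so the geostrophic wind blows 90° to the left of the pressure-gradient force (low pressure on the right).
Rotating 180° by 90° counterclockwise gives 090° — the wind blows toward the east.

090°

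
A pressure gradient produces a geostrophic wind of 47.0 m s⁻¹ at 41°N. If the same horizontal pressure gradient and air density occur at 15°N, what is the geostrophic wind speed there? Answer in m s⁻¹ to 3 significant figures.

With the same pressure gradient and density, V_g ∝ 1/f ∝ 1/sin φ.
V₂ = V₁ · sin φ₁ / sin φ₂ = 47.0 × sin 41° / sin 15°
V₂ = 47.0 × 0.6561/0.2588 = 119 m s⁻¹

119 m s⁻¹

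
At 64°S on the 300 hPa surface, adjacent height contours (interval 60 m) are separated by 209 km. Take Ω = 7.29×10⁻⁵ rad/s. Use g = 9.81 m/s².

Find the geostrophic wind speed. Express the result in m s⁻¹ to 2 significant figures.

21 m s⁻¹

Coriolis parameter at 64°S:
f = 2Ω sin φ = 2 × 7.29×10⁻⁵ × sin 64° = 1.31×10⁻⁴ s⁻¹
Height gradient: |∂Z/∂n| = 60 m / 209000 m = 2.87×10⁻⁴
On a pressure surface, geostrophic balance gives V_g = (g/f)|∂Z/∂n|:
V_g = 9.81 × 2.87×10⁻⁴ / 1.31×10⁻⁴ = 21.5 m/s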